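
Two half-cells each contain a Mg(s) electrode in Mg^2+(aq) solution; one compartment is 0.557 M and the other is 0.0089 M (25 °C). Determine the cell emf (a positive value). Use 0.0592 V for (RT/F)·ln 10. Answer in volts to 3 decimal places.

0.053 V

For a concentration cell E°cell = 0, since both electrodes use the same couple.
The compartment with the higher Mg^2+(aq) concentration (0.557 M) acts as the cathode; ions are reduced there and produced at the dilute (0.0089 M) anode.
With n = 2, Ecell = −(0.0592/2)·log([dilute]/[conc]) = −(0.0592/2)·log(0.0089/0.557) = +0.053 V.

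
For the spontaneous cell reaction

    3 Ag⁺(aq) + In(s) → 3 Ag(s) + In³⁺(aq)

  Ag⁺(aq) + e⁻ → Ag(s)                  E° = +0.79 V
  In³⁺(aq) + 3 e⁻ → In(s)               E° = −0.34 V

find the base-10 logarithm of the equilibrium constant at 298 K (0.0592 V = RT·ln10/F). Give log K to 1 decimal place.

log K = 57.3

The Ag⁺/Ag couple is reduced (cathode); E°cell = +0.79 − (−0.34) = +1.13 V with n = 3.
At equilibrium E = 0, so log K = nE°cell / 0.0592 = (3)(+1.13) / 0.0592 = 57.3.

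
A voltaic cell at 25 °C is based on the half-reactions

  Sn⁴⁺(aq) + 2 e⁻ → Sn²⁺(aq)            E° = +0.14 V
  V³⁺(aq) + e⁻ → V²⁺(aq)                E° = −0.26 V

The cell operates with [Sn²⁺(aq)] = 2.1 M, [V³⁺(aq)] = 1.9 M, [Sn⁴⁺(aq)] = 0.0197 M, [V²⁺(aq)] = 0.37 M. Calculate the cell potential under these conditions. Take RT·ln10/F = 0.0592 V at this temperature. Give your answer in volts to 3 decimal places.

The Sn⁴⁺/Sn²⁺ couple has the more positive E°, so it is the cathode; V³⁺/V²⁺ is the anode.
E°cell = E°cat − E°an = +0.14 − (−0.26) = +0.40 V; n = 2.
Balancing gives Sn⁴⁺(aq) + 2 V²⁺(aq) → Sn²⁺(aq) + 2 V³⁺(aq); hence Q = ([Sn²⁺(aq)]·[V³⁺(aq)]^2) / ([Sn⁴⁺(aq)]·[V²⁺(aq)]^2) = 2.81×10^3 (log Q = 3.449).
E = E° − (0.0592/n)·log Q = +0.40 − (0.0592/2)(3.449) = +0.298 V.

+0.298 V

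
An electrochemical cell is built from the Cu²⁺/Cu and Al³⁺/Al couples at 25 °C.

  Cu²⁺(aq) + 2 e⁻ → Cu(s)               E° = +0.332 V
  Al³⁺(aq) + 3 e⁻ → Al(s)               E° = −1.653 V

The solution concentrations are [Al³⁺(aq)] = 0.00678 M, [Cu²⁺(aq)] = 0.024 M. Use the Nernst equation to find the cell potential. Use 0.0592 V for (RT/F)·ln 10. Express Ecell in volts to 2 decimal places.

+1.98 V

Cu²⁺/Cu is reduced (cathode, E° = +0.332 V) and Al³⁺/Al is oxidized (anode).
E°cell = +0.332 − (−1.653) = +1.985 V, with n = 6 electrons transferred.
Balancing gives 3 Cu²⁺(aq) + 2 Al(s) → 3 Cu(s) + 2 Al³⁺(aq); hence Q = [Al³⁺(aq)]^2 / [Cu²⁺(aq)]^3 = 3.33 (log Q = 0.522).
Applying E = E° − (RT ln10/nF)·log Q gives +1.985 − (0.0592/6)(0.522) = +1.98 V.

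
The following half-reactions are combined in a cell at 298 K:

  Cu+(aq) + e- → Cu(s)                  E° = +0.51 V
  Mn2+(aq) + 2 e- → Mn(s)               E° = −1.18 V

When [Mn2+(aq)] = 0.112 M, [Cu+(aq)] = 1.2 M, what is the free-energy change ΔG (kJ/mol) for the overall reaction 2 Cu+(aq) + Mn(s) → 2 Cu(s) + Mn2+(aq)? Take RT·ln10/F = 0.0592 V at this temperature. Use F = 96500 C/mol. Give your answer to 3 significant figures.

−333 kJ/mol

The standard cell potential is +0.51 − (−1.18) = +1.69 V, with n = 2 electrons in the balanced equation.
Here Q = [Mn2+(aq)] / [Cu+(aq)]^2 = 0.0778 (log Q = −1.109), giving E = +1.69 − (0.0592/2)·(−1.109) = +1.7228 V.
Finally ΔG = −nFE = −(2)(96500 C/mol)(+1.7228 V) = −333 kJ/mol.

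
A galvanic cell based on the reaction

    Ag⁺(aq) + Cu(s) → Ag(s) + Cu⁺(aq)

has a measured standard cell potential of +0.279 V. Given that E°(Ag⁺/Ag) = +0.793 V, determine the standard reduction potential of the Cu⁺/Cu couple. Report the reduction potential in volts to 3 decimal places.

+0.514 V

In the reaction as written the Ag⁺/Ag couple is reduced (cathode) and Cu⁺/Cu is oxidized (anode), so E°cell = E°(Ag⁺/Ag) − E°(Cu⁺/Cu).
E°(Cu⁺/Cu) = E°(cathode) − E°cell = +0.793 − (+0.279) = +0.514 V.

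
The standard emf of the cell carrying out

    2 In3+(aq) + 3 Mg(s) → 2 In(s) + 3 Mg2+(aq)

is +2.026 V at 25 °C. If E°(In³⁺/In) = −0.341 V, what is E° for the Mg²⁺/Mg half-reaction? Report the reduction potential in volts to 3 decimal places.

In the reaction as written the In³⁺/In couple is reduced (cathode) and Mg²⁺/Mg is oxidized (anode), so E°cell = E°(In³⁺/In) − E°(Mg²⁺/Mg).
E°(Mg²⁺/Mg) = E°(cathode) − E°cell = −0.341 − (+2.026) = −2.367 V.

−2.367 V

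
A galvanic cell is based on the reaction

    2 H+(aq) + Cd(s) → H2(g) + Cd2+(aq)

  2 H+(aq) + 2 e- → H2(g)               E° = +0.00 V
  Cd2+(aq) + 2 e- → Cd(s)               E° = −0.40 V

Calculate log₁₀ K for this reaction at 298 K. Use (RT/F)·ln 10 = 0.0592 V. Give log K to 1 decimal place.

The 2H⁺/H₂ couple is reduced (cathode); E°cell = +0.00 − (−0.40) = +0.40 V with n = 2.
At equilibrium E = 0, so log K = nE°cell / 0.0592 = (2)(+0.40) / 0.0592 = 13.5.

log K = 13.5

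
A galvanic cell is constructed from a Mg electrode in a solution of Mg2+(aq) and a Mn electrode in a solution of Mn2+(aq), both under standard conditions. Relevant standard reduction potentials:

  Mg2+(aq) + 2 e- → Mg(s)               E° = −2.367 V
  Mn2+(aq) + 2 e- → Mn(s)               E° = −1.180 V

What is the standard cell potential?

+1.187 V

Of the two couples in this cell, the one with the more positive reduction potential is reduced at the cathode: here that is Mn²⁺/Mn (−1.180 V); Mg²⁺/Mg (−2.367 V) is the anode.
E°cell = E°(cathode) − E°(anode) = −1.180 − (−2.367) = +1.187 V.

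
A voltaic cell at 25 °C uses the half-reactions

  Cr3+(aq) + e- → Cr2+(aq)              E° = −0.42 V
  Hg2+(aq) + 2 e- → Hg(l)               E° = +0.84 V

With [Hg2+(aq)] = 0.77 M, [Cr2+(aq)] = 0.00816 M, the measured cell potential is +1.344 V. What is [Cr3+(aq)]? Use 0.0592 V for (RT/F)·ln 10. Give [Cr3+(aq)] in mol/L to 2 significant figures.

0.00027 M

Hg²⁺/Hg is the cathode (higher E°); E°cell = +0.84 − (−0.42) = +1.26 V with n = 2.
Since E = E° − (0.0592/n)·log Q, log Q = n(E° − E)/0.0592 = −2.838.
For Hg2+(aq) + 2 Cr2+(aq) → Hg(l) + 2 Cr3+(aq), the reaction quotient is Q = [Cr3+(aq)]^2 / ([Hg2+(aq)]·[Cr2+(aq)]^2).
Isolating [Cr3+(aq)] in Q = 10^{−2.838} yields log [Cr3+(aq)] = −3.564, i.e. 0.00027 M.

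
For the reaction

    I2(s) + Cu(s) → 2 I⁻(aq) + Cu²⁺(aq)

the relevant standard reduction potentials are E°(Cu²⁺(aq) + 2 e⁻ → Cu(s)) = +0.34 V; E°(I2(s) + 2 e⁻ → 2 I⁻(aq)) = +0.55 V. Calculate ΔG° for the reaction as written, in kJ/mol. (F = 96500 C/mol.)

In the reaction as written I2(s) is reduced, so the I₂/I⁻ couple is the cathode and Cu²⁺/Cu is the anode.
E°cell = +0.55 − (+0.34) = +0.21 V; balancing electrons gives n = 2.
ΔG° = −nFE°cell = −(2)(96500)(+0.21) J/mol = −40.5 kJ/mol.

−40.5 kJ/mol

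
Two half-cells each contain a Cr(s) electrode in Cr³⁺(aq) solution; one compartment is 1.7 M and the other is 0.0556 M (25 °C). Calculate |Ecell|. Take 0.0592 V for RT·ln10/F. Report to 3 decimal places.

0.029 V

For a concentration cell E°cell = 0, since both electrodes use the same couple.
The compartment with the higher Cr³⁺(aq) concentration (1.7 M) acts as the cathode; ions are reduced there and produced at the dilute (0.0556 M) anode.
With n = 3, Ecell = −(0.0592/3)·log([dilute]/[conc]) = −(0.0592/3)·log(0.0556/1.7) = +0.029 V.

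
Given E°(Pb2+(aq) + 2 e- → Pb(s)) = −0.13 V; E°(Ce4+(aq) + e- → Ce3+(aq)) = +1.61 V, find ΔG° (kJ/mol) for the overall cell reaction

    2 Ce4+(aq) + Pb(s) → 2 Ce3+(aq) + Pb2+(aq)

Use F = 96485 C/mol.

−336 kJ/mol

In the reaction as written Ce4+(aq) is reduced, so the Ce⁴⁺/Ce³⁺ couple is the cathode and Pb²⁺/Pb is the anode.
E°cell = +1.61 − (−0.13) = +1.74 V; balancing electrons gives n = 2.
ΔG° = −nFE°cell = −(2)(96485)(+1.74) J/mol = −336 kJ/mol.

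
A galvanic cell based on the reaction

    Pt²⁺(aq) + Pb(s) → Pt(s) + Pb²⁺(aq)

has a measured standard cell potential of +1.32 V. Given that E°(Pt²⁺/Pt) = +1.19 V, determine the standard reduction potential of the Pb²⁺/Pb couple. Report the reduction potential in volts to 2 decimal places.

In the reaction as written the Pt²⁺/Pt couple is reduced (cathode) and Pb²⁺/Pb is oxidized (anode), so E°cell = E°(Pt²⁺/Pt) − E°(Pb²⁺/Pb).
E°(Pb²⁺/Pb) = E°(cathode) − E°cell = +1.19 − (+1.32) = −0.13 V.

−0.13 V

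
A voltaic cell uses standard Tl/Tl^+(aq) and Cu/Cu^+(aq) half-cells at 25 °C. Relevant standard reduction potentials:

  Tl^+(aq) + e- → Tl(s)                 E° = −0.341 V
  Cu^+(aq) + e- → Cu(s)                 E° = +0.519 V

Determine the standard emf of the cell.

Of the two couples in this cell, the one with the more positive reduction potential is reduced at the cathode: here that is Cu⁺/Cu (+0.519 V); Tl⁺/Tl (−0.341 V) is the anode.
E°cell = E°(cathode) − E°(anode) = +0.519 − (−0.341) = +0.860 V.

+0.860 V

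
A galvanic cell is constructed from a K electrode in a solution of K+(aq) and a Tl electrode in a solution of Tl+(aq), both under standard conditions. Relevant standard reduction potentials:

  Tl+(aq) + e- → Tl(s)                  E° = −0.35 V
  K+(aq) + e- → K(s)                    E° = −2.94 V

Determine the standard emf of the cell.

The Tl⁺/Tl couple has the higher E°, so Tl ion is reduced (cathode) and K is oxidized (anode).
E°cell = E°(cathode) − E°(anode) = −0.35 − (−2.94) = +2.59 V.

+2.59 V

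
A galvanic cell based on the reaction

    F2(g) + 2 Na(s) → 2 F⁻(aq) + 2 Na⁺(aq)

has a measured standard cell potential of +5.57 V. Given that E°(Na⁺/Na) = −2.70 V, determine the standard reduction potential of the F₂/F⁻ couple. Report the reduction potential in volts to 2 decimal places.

+2.87 V

In the reaction as written the F₂/F⁻ couple is reduced (cathode) and Na⁺/Na is oxidized (anode), so E°cell = E°(F₂/F⁻) − E°(Na⁺/Na).
E°(F₂/F⁻) = E°cell + E°(anode) = +5.57 + (−2.70) = +2.87 V.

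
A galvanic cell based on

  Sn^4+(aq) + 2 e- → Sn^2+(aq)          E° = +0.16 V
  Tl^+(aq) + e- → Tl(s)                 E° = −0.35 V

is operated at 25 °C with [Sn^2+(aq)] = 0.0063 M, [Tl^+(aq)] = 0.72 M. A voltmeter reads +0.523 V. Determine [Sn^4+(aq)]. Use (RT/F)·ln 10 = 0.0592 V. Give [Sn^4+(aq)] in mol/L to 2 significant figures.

Sn⁴⁺/Sn²⁺ is the cathode (higher E°); E°cell = +0.16 − (−0.35) = +0.51 V with n = 2.
Since E = E° − (0.0592/n)·log Q, log Q = n(E° − E)/0.0592 = −0.439.
Balancing electrons gives Sn^4+(aq) + 2 Tl(s) → Sn^2+(aq) + 2 Tl^+(aq); thus Q = ([Sn^2+(aq)]·[Tl^+(aq)]^2) / [Sn^4+(aq)].
Isolating [Sn^4+(aq)] in Q = 10^{−0.439} yields log [Sn^4+(aq)] = −2.047, i.e. 0.0090 M.

0.0090 M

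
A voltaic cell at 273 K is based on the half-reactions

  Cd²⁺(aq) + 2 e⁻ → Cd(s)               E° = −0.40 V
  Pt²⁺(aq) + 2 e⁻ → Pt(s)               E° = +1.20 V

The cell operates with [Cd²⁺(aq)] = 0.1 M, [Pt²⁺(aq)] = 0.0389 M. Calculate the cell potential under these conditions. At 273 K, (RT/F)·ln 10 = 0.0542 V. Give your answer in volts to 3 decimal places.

Since E°(Pt²⁺/Pt) > E°(Cd²⁺/Cd), Pt²⁺/Pt serves as the cathode.
E°cell = E°cat − E°an = +1.20 − (−0.40) = +1.60 V; n = 2.
The balanced reaction is Pt²⁺(aq) + Cd(s) → Pt(s) + Cd²⁺(aq), so Q = [Cd²⁺(aq)] / [Pt²⁺(aq)] = 2.57 and log Q = 0.410.
By the Nernst equation, E = +1.60 − (0.0542/2)·(0.410) = +1.589 V.

+1.589 V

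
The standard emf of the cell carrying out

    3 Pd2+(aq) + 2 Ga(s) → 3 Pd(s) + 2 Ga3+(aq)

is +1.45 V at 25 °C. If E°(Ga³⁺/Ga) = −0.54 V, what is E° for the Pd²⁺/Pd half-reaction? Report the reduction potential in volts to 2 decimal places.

In the reaction as written the Pd²⁺/Pd couple is reduced (cathode) and Ga³⁺/Ga is oxidized (anode), so E°cell = E°(Pd²⁺/Pd) − E°(Ga³⁺/Ga).
E°(Pd²⁺/Pd) = E°cell + E°(anode) = +1.45 + (−0.54) = +0.91 V.

+0.91 V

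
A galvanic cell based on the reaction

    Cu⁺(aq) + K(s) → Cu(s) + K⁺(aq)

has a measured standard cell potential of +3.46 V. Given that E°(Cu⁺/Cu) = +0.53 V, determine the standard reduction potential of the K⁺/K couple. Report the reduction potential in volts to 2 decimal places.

In the reaction as written the Cu⁺/Cu couple is reduced (cathode) and K⁺/K is oxidized (anode), so E°cell = E°(Cu⁺/Cu) − E°(K⁺/K).
E°(K⁺/K) = E°(cathode) − E°cell = +0.53 − (+3.46) = −2.93 V.

−2.93 V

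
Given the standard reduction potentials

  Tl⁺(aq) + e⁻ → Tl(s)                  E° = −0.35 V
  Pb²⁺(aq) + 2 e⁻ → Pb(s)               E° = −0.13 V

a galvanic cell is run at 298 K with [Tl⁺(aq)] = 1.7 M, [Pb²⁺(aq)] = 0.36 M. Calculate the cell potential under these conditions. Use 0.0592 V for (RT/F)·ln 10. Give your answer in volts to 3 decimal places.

+0.193 V

Pb²⁺/Pb is reduced (cathode, E° = −0.13 V) and Tl⁺/Tl is oxidized (anode).
The standard potential is −0.13 − (−0.35) = +0.22 V and the balanced reaction transfers n = 2 electrons.
For the overall reaction Pb²⁺(aq) + 2 Tl(s) → Pb(s) + 2 Tl⁺(aq), Q = [Tl⁺(aq)]^2 / [Pb²⁺(aq)] = 8.03, giving log Q = 0.905.
By the Nernst equation, E = +0.22 − (0.0592/2)·(0.905) = +0.193 V.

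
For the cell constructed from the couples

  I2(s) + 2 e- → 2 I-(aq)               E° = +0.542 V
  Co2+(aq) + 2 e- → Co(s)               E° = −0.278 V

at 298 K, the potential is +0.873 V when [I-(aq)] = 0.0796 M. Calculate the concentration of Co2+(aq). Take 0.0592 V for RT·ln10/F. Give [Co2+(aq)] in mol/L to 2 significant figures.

I₂/I⁻ is the cathode (higher E°); E°cell = +0.542 − (−0.278) = +0.820 V with n = 2.
Since E = E° − (0.0592/n)·log Q, log Q = n(E° − E)/0.0592 = −1.791.
For I2(s) + Co(s) → 2 I-(aq) + Co2+(aq), the reaction quotient is Q = [I-(aq)]^2·[Co2+(aq)].
Isolating [Co2+(aq)] in Q = 10^{−1.791} yields log [Co2+(aq)] = 0.407, i.e. 2.6 M.

2.6 M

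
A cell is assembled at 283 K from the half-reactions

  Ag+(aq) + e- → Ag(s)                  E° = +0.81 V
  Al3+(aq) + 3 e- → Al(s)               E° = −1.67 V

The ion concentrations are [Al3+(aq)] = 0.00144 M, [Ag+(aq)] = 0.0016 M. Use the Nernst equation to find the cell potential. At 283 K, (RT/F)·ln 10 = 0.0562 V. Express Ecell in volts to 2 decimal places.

+2.38 V

Since E°(Ag⁺/Ag) > E°(Al³⁺/Al), Ag⁺/Ag serves as the cathode.
E°cell = +0.81 − (−1.67) = +2.48 V, with n = 3 electrons transferred.
Balancing gives 3 Ag+(aq) + Al(s) → 3 Ag(s) + Al3+(aq); hence Q = [Al3+(aq)] / [Ag+(aq)]^3 = 3.52×10^5 (log Q = 5.546).
E = E° − (0.0562/n)·log Q = +2.48 − (0.0562/3)(5.546) = +2.38 V.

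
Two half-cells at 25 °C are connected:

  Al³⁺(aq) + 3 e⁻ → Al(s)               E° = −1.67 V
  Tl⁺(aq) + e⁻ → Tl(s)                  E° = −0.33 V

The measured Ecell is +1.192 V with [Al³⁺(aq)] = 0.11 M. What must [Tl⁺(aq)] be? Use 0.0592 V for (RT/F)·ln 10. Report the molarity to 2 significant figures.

With Tl⁺/Tl at the cathode and Al³⁺/Al at the anode, E°cell = −0.33 − (−1.67) = +1.34 V (n = 3).
From the Nernst equation, log Q = n(E° − E)/0.0592 = 3·(+1.34 − (+1.192))/0.0592 = 7.500.
Balancing electrons gives 3 Tl⁺(aq) + Al(s) → 3 Tl(s) + Al³⁺(aq); thus Q = [Al³⁺(aq)] / [Tl⁺(aq)]^3.
Substituting the known concentrations and solving, log [Tl⁺(aq)] = −2.820 and [Tl⁺(aq)] = 0.0015 M.

0.0015 M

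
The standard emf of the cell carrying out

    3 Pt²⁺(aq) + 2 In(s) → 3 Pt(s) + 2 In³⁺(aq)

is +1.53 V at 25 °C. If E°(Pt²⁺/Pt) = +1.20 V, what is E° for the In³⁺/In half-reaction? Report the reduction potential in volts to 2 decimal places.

In the reaction as written the Pt²⁺/Pt couple is reduced (cathode) and In³⁺/In is oxidized (anode), so E°cell = E°(Pt²⁺/Pt) − E°(In³⁺/In).
E°(In³⁺/In) = E°(cathode) − E°cell = +1.20 − (+1.53) = −0.33 V.

−0.33 V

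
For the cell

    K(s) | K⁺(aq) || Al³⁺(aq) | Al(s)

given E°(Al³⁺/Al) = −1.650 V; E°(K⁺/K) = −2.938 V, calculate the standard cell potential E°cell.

+1.288 V

By convention the left-hand electrode in cell notation is the anode (oxidation) and the right-hand electrode is the cathode (reduction).
E°cell = E°(right) − E°(left) = −1.650 − (−2.938) = +1.288 V.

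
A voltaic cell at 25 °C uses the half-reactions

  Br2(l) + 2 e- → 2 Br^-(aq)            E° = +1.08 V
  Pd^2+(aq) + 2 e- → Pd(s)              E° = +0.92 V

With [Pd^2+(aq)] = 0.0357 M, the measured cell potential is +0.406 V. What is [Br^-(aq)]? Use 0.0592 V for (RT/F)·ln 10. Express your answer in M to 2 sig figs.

With Br₂/Br⁻ at the cathode and Pd²⁺/Pd at the anode, E°cell = +1.08 − (+0.92) = +0.16 V (n = 2).
Rearranging E = E° − (0.0592/n)·log Q gives log Q = 2(+0.16 − (+0.406))/0.0592 = −8.311.
The balanced reaction is Br2(l) + Pd(s) → 2 Br^-(aq) + Pd^2+(aq), so Q = [Br^-(aq)]^2·[Pd^2+(aq)].
Solving for the unknown gives log [Br^-(aq)] = −3.432, so [Br^-(aq)] ≈ 0.00037 M.

0.00037 M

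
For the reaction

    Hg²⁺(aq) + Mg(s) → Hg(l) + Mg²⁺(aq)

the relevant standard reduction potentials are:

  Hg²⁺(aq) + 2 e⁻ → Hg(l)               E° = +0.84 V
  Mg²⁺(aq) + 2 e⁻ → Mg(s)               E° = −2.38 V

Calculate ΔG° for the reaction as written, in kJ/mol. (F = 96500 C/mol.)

−621 kJ/mol

In the reaction as written Hg²⁺(aq) is reduced, so the Hg²⁺/Hg couple is the cathode and Mg²⁺/Mg is the anode.
E°cell = +0.84 − (−2.38) = +3.22 V; balancing electrons gives n = 2.
ΔG° = −nFE°cell = −(2)(96500)(+3.22) J/mol = −621 kJ/mol.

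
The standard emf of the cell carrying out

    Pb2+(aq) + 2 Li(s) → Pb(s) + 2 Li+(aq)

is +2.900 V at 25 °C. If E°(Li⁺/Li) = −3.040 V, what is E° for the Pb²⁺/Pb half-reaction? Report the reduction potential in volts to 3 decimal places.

In the reaction as written the Pb²⁺/Pb couple is reduced (cathode) and Li⁺/Li is oxidized (anode), so E°cell = E°(Pb²⁺/Pb) − E°(Li⁺/Li).
E°(Pb²⁺/Pb) = E°cell + E°(anode) = +2.900 + (−3.040) = −0.140 V.

−0.140 V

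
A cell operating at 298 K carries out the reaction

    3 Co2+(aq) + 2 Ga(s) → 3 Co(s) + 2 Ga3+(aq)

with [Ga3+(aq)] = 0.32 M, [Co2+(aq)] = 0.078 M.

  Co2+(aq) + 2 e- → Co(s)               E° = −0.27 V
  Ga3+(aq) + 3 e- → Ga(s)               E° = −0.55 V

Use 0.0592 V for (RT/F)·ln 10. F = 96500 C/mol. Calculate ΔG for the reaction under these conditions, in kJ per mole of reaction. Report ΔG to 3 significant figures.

E°cell = −0.27 − (−0.55) = +0.28 V; the balanced reaction transfers n = 6 electrons.
Q = [Ga3+(aq)]^2 / [Co2+(aq)]^3 = 216, so log Q = 2.334 and E = +0.28 − (0.0592/6)(2.334) = +0.2570 V.
ΔG = −nFE = −(6)(96500)(+0.2570) J/mol = −149 kJ/mol.

−149 kJ/mol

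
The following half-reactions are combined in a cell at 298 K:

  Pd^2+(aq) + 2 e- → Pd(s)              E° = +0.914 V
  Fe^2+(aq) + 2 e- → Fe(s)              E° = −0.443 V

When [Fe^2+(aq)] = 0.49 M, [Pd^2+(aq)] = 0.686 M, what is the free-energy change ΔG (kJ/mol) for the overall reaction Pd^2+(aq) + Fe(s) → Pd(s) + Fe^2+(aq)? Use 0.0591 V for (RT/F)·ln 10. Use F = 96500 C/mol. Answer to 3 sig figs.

With Pd²⁺/Pd reduced at the cathode, E°cell = +0.914 − (−0.443) = +1.357 V and n = 2.
Q = [Fe^2+(aq)] / [Pd^2+(aq)] = 0.714, so log Q = −0.146 and E = +1.357 − (0.0591/2)(−0.146) = +1.3613 V.
ΔG = −nFE = −(2)(96500)(+1.3613) J/mol = −263 kJ/mol.

−263 kJ/mol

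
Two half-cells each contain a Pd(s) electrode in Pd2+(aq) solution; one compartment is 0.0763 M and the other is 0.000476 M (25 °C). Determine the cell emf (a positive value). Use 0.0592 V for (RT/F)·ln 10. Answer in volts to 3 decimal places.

0.065 V

For a concentration cell E°cell = 0, since both electrodes use the same couple.
The compartment with the higher Pd2+(aq) concentration (0.0763 M) acts as the cathode; ions are reduced there and produced at the dilute (0.000476 M) anode.
With n = 2, Ecell = −(0.0592/2)·log([dilute]/[conc]) = −(0.0592/2)·log(0.000476/0.0763) = +0.065 V.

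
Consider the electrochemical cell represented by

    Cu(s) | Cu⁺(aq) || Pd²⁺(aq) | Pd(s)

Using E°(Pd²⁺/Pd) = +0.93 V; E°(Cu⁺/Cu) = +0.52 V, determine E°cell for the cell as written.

+0.41 V

By convention the left-hand electrode in cell notation is the anode (oxidation) and the right-hand electrode is the cathode (reduction).
E°cell = E°(right) − E°(left) = +0.93 − (+0.52) = +0.41 V.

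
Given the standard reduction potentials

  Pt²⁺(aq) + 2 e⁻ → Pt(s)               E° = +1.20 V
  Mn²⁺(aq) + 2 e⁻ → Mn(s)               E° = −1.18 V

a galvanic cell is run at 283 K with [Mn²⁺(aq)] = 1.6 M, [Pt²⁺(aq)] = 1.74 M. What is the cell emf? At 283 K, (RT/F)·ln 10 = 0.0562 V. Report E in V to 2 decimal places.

+2.38 V

Since E°(Pt²⁺/Pt) > E°(Mn²⁺/Mn), Pt²⁺/Pt serves as the cathode.
E°cell = E°cat − E°an = +1.20 − (−1.18) = +2.38 V; n = 2.
Balancing gives Pt²⁺(aq) + Mn(s) → Pt(s) + Mn²⁺(aq); hence Q = [Mn²⁺(aq)] / [Pt²⁺(aq)] = 0.92 (log Q = −0.036).
E = E° − (0.0562/n)·log Q = +2.38 − (0.0562/2)(−0.036) = +2.38 V.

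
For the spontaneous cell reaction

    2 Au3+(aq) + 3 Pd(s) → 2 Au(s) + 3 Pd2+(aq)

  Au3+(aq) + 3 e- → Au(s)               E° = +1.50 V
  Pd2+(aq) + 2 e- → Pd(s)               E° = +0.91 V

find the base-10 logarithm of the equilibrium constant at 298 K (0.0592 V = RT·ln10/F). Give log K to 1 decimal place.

The Au³⁺/Au couple is reduced (cathode); E°cell = +1.50 − (+0.91) = +0.59 V with n = 6.
At equilibrium E = 0, so log K = nE°cell / 0.0592 = (6)(+0.59) / 0.0592 = 59.8.

log K = 59.8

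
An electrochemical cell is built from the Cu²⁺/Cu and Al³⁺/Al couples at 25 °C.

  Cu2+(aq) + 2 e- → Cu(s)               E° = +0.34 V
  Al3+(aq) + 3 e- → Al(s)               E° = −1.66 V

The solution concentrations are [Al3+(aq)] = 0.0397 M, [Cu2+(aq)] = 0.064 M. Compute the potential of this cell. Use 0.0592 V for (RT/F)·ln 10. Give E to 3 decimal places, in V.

Cu²⁺/Cu is reduced (cathode, E° = +0.34 V) and Al³⁺/Al is oxidized (anode).
E°cell = +0.34 − (−1.66) = +2.00 V, with n = 6 electrons transferred.
Balancing gives 3 Cu2+(aq) + 2 Al(s) → 3 Cu(s) + 2 Al3+(aq); hence Q = [Al3+(aq)]^2 / [Cu2+(aq)]^3 = 6.01 (log Q = 0.779).
By the Nernst equation, E = +2.00 − (0.0592/6)·(0.779) = +1.992 V.

+1.992 V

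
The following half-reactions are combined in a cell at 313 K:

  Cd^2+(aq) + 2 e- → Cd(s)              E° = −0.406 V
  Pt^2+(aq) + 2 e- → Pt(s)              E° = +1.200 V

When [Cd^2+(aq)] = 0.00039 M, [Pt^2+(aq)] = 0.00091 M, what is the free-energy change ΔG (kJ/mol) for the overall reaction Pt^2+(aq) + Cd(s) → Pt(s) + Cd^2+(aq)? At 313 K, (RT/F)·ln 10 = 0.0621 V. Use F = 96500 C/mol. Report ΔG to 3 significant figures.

With Pt²⁺/Pt reduced at the cathode, E°cell = +1.200 − (−0.406) = +1.606 V and n = 2.
Q = [Cd^2+(aq)] / [Pt^2+(aq)] = 0.429, so log Q = −0.368 and E = +1.606 − (0.0621/2)(−0.368) = +1.6174 V.
Finally ΔG = −nFE = −(2)(96500 C/mol)(+1.6174 V) = −312 kJ/mol.

−312 kJ/mol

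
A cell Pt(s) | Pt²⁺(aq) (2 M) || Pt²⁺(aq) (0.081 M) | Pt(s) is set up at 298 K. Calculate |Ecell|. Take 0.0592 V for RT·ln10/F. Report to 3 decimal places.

For a concentration cell E°cell = 0, since both electrodes use the same couple.
The compartment with the higher Pt²⁺(aq) concentration (2 M) acts as the cathode; ions are reduced there and produced at the dilute (0.081 M) anode.
With n = 2, Ecell = −(0.0592/2)·log([dilute]/[conc]) = −(0.0592/2)·log(0.081/2) = +0.041 V.

0.041 V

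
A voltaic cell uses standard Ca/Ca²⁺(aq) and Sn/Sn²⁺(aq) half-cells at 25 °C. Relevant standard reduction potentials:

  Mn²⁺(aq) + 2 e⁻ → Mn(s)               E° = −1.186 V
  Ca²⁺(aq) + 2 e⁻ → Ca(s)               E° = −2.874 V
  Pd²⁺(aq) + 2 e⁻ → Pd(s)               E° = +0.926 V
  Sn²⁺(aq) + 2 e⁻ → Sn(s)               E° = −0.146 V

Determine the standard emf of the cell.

Of the two couples in this cell, the one with the more positive reduction potential is reduced at the cathode: here that is Sn²⁺/Sn (−0.146 V); Ca²⁺/Ca (−2.874 V) is the anode.
E°cell = E°(cathode) − E°(anode) = −0.146 − (−2.874) = +2.728 V.

+2.728 V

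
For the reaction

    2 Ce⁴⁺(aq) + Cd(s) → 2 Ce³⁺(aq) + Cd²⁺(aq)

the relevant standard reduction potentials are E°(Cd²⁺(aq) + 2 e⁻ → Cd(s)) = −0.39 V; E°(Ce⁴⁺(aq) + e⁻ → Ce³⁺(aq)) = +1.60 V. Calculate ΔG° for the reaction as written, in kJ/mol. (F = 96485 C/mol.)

In the reaction as written Ce⁴⁺(aq) is reduced, so the Ce⁴⁺/Ce³⁺ couple is the cathode and Cd²⁺/Cd is the anode.
E°cell = +1.60 − (−0.39) = +1.99 V; balancing electrons gives n = 2.
ΔG° = −nFE°cell = −(2)(96485)(+1.99) J/mol = −384 kJ/mol.

−384 kJ/mol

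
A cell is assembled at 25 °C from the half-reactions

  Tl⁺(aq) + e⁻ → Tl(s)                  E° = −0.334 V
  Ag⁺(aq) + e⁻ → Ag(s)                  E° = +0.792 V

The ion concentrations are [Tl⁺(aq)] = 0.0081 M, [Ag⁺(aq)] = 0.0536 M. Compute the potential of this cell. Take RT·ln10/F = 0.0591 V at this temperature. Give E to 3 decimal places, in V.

Ag⁺/Ag is reduced (cathode, E° = +0.792 V) and Tl⁺/Tl is oxidized (anode).
E°cell = +0.792 − (−0.334) = +1.126 V, with n = 1 electron transferred.
Balancing gives Ag⁺(aq) + Tl(s) → Ag(s) + Tl⁺(aq); hence Q = [Tl⁺(aq)] / [Ag⁺(aq)] = 0.151 (log Q = −0.821).
By the Nernst equation, E = +1.126 − (0.0591/1)·(−0.821) = +1.175 V.

+1.175 V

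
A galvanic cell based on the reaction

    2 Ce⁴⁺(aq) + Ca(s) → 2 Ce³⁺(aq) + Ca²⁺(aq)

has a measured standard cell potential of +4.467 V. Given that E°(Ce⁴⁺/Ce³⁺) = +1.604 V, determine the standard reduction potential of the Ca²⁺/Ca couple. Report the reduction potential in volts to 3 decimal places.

−2.863 V

In the reaction as written the Ce⁴⁺/Ce³⁺ couple is reduced (cathode) and Ca²⁺/Ca is oxidized (anode), so E°cell = E°(Ce⁴⁺/Ce³⁺) − E°(Ca²⁺/Ca).
E°(Ca²⁺/Ca) = E°(cathode) − E°cell = +1.604 − (+4.467) = −2.863 V.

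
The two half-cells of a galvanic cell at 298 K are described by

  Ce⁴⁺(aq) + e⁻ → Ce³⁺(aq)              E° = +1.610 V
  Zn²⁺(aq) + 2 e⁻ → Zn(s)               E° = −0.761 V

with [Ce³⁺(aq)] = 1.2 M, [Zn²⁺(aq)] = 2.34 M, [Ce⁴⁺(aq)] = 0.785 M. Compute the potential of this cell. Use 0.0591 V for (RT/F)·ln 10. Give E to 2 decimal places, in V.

+2.35 V

The Ce⁴⁺/Ce³⁺ couple has the more positive E°, so it is the cathode; Zn²⁺/Zn is the anode.
E°cell = E°cat − E°an = +1.610 − (−0.761) = +2.371 V; n = 2.
For the overall reaction 2 Ce⁴⁺(aq) + Zn(s) → 2 Ce³⁺(aq) + Zn²⁺(aq), Q = ([Ce³⁺(aq)]^2·[Zn²⁺(aq)]) / [Ce⁴⁺(aq)]^2 = 5.47, giving log Q = 0.738.
E = E° − (0.0591/n)·log Q = +2.371 − (0.0591/2)(0.738) = +2.35 V.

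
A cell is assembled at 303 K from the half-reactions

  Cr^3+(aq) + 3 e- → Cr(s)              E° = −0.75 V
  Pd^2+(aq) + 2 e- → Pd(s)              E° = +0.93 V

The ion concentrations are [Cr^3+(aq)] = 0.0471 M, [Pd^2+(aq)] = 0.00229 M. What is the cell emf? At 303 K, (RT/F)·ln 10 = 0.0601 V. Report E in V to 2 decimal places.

The Pd²⁺/Pd couple has the more positive E°, so it is the cathode; Cr³⁺/Cr is the anode.
E°cell = E°cat − E°an = +0.93 − (−0.75) = +1.68 V; n = 6.
For the overall reaction 3 Pd^2+(aq) + 2 Cr(s) → 3 Pd(s) + 2 Cr^3+(aq), Q = [Cr^3+(aq)]^2 / [Pd^2+(aq)]^3 = 1.85×10^5, giving log Q = 5.267.
E = E° − (0.0601/n)·log Q = +1.68 − (0.0601/6)(5.267) = +1.63 V.

+1.63 V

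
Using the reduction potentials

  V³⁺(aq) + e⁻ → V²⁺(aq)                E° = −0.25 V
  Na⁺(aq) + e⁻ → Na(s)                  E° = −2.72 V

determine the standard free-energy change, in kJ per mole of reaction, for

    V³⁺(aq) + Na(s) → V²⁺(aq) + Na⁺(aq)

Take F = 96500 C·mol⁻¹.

In the reaction as written V³⁺(aq) is reduced, so the V³⁺/V²⁺ couple is the cathode and Na⁺/Na is the anode.
E°cell = −0.25 − (−2.72) = +2.47 V; balancing electrons gives n = 1.
ΔG° = −nFE°cell = −(1)(96500)(+2.47) J/mol = −238 kJ/mol.

−238 kJ/mol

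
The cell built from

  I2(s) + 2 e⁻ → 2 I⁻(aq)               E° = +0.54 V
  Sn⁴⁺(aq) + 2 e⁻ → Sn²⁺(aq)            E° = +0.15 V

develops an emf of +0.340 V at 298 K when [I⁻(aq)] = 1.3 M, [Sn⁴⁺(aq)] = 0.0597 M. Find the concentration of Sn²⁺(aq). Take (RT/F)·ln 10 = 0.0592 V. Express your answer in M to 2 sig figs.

0.0021 M

The I₂/I⁻ couple has the larger reduction potential, so it is the cathode: E°cell = +0.54 − (+0.15) = +0.39 V and n = 2.
From the Nernst equation, log Q = n(E° − E)/0.0592 = 2·(+0.39 − (+0.340))/0.0592 = 1.689.
The balanced reaction is I2(s) + Sn²⁺(aq) → 2 I⁻(aq) + Sn⁴⁺(aq), so Q = ([I⁻(aq)]^2·[Sn⁴⁺(aq)]) / [Sn²⁺(aq)].
Solving for the unknown gives log [Sn²⁺(aq)] = −2.685, so [Sn²⁺(aq)] ≈ 0.0021 M.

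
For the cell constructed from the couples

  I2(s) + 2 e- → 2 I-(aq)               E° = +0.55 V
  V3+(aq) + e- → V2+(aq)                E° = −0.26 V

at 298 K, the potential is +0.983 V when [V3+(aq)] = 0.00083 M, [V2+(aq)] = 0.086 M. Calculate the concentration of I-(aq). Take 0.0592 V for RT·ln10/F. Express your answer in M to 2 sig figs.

0.12 M

I₂/I⁻ is the cathode (higher E°); E°cell = +0.55 − (−0.26) = +0.81 V with n = 2.
Since E = E° − (0.0592/n)·log Q, log Q = n(E° − E)/0.0592 = −5.845.
Balancing electrons gives I2(s) + 2 V2+(aq) → 2 I-(aq) + 2 V3+(aq); thus Q = ([I-(aq)]^2·[V3+(aq)]^2) / [V2+(aq)]^2.
Substituting the known concentrations and solving, log [I-(aq)] = −0.907 and [I-(aq)] = 0.12 M.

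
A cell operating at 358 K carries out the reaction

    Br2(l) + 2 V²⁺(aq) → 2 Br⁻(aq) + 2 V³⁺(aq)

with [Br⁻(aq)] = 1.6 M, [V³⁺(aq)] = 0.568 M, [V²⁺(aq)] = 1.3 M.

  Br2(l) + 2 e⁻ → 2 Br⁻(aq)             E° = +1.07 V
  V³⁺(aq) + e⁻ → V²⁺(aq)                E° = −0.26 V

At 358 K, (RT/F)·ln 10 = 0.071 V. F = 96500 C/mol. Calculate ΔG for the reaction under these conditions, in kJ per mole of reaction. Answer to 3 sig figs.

−259 kJ/mol

With Br₂/Br⁻ reduced at the cathode, E°cell = +1.07 − (−0.26) = +1.33 V and n = 2.
Here Q = ([Br⁻(aq)]^2·[V³⁺(aq)]^2) / [V²⁺(aq)]^2 = 0.489 (log Q = −0.311), giving E = +1.33 − (0.071/2)·(−0.311) = +1.3410 V.
ΔG = −nFE = −(2)(96500)(+1.3410) J/mol = −259 kJ/mol.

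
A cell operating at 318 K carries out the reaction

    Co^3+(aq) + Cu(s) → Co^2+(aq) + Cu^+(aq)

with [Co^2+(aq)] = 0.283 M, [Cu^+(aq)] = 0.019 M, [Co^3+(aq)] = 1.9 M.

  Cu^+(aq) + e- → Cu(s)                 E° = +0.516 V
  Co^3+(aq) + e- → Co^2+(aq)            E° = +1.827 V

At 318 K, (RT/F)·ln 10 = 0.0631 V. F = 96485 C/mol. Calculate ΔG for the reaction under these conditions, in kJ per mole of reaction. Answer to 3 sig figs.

−142 kJ/mol

The standard cell potential is +1.827 − (+0.516) = +1.311 V, with n = 1 electron in the balanced equation.
The reaction quotient is ([Co^2+(aq)]·[Cu^+(aq)]) / [Co^3+(aq)] = 0.00283; by Nernst, E = +1.311 − (0.0631/1)(−2.548) = +1.4718 V.
ΔG = −nFE = −(1)(96485)(+1.4718) J/mol = −142 kJ/mol.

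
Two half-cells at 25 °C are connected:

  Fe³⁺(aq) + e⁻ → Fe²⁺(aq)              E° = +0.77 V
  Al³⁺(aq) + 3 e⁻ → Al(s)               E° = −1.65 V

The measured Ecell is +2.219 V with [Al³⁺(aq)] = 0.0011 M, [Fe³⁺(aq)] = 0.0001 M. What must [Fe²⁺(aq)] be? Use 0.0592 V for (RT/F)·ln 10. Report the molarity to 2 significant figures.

Fe³⁺/Fe²⁺ is the cathode (higher E°); E°cell = +0.77 − (−1.65) = +2.42 V with n = 3.
Rearranging E = E° − (0.0592/n)·log Q gives log Q = 3(+2.42 − (+2.219))/0.0592 = 10.186.
Balancing electrons gives 3 Fe³⁺(aq) + Al(s) → 3 Fe²⁺(aq) + Al³⁺(aq); thus Q = ([Fe²⁺(aq)]^3·[Al³⁺(aq)]) / [Fe³⁺(aq)]^3.
Substituting the known concentrations and solving, log [Fe²⁺(aq)] = 0.382 and [Fe²⁺(aq)] = 2.4 M.

2.4 M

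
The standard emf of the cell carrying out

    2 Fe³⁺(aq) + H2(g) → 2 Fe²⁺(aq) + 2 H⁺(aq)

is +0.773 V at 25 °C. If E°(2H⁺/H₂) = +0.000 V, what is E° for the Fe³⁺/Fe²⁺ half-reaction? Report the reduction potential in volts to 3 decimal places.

In the reaction as written the Fe³⁺/Fe²⁺ couple is reduced (cathode) and 2H⁺/H₂ is oxidized (anode), so E°cell = E°(Fe³⁺/Fe²⁺) − E°(2H⁺/H₂).
E°(Fe³⁺/Fe²⁺) = E°cell + E°(anode) = +0.773 + (+0.000) = +0.773 V.

+0.773 V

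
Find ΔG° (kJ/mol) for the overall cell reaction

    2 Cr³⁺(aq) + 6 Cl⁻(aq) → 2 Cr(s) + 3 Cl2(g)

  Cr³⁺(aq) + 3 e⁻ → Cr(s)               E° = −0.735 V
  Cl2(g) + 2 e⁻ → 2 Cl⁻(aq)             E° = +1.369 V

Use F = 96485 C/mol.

+1218 kJ/mol

In the reaction as written Cr³⁺(aq) is reduced, so the Cr³⁺/Cr couple is the cathode and Cl₂/Cl⁻ is the anode.
E°cell = −0.735 − (+1.369) = −2.104 V; balancing electrons gives n = 6.
ΔG° = −nFE°cell = −(6)(96485)(−2.104) J/mol = +1218 kJ/mol.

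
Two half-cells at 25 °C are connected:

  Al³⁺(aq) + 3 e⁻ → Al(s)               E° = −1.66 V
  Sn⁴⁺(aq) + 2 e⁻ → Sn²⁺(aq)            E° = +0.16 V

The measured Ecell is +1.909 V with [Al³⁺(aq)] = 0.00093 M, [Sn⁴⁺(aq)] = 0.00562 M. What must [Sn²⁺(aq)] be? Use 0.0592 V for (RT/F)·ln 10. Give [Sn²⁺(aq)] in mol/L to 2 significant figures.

Sn⁴⁺/Sn²⁺ is the cathode (higher E°); E°cell = +0.16 − (−1.66) = +1.82 V with n = 6.
Since E = E° − (0.0592/n)·log Q, log Q = n(E° − E)/0.0592 = −9.020.
For 3 Sn⁴⁺(aq) + 2 Al(s) → 3 Sn²⁺(aq) + 2 Al³⁺(aq), the reaction quotient is Q = ([Sn²⁺(aq)]^3·[Al³⁺(aq)]^2) / [Sn⁴⁺(aq)]^3.
Isolating [Sn²⁺(aq)] in Q = 10^{−9.020} yields log [Sn²⁺(aq)] = −3.236, i.e. 0.00058 M.

0.00058 M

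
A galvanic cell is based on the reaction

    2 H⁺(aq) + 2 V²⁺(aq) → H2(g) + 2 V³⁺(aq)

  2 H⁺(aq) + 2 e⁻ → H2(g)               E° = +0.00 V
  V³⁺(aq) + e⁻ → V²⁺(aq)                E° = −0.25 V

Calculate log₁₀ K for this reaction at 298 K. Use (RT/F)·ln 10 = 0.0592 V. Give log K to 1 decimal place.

log K = 8.4

The 2H⁺/H₂ couple is reduced (cathode); E°cell = +0.00 − (−0.25) = +0.25 V with n = 2.
At equilibrium E = 0, so log K = nE°cell / 0.0592 = (2)(+0.25) / 0.0592 = 8.4.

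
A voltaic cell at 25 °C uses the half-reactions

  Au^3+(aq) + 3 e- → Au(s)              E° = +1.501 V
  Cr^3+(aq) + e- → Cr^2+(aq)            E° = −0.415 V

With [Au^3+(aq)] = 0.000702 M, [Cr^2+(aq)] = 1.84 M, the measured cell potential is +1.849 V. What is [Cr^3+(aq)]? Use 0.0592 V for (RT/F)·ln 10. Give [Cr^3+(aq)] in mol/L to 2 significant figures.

The Au³⁺/Au couple has the larger reduction potential, so it is the cathode: E°cell = +1.501 − (−0.415) = +1.916 V and n = 3.
Since E = E° − (0.0592/n)·log Q, log Q = n(E° − E)/0.0592 = 3.395.
For Au^3+(aq) + 3 Cr^2+(aq) → Au(s) + 3 Cr^3+(aq), the reaction quotient is Q = [Cr^3+(aq)]^3 / ([Au^3+(aq)]·[Cr^2+(aq)]^3).
Solving for the unknown gives log [Cr^3+(aq)] = 0.345, so [Cr^3+(aq)] ≈ 2.2 M.

2.2 M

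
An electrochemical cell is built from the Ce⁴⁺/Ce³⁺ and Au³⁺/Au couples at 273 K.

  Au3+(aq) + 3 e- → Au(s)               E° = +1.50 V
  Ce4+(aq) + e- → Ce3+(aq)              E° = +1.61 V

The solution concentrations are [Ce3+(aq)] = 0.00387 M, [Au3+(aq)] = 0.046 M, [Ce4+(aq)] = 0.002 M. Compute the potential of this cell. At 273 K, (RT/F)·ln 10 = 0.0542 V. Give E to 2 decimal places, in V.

Ce⁴⁺/Ce³⁺ is reduced (cathode, E° = +1.61 V) and Au³⁺/Au is oxidized (anode).
E°cell = E°cat − E°an = +1.61 − (+1.50) = +0.11 V; n = 3.
Balancing gives 3 Ce4+(aq) + Au(s) → 3 Ce3+(aq) + Au3+(aq); hence Q = ([Ce3+(aq)]^3·[Au3+(aq)]) / [Ce4+(aq)]^3 = 0.333 (log Q = −0.477).
By the Nernst equation, E = +0.11 − (0.0542/3)·(−0.477) = +0.12 V.

+0.12 V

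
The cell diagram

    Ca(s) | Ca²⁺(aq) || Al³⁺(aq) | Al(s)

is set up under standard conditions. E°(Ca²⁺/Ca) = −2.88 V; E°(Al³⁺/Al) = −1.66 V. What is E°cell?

+1.22 V

By convention the left-hand electrode in cell notation is the anode (oxidation) and the right-hand electrode is the cathode (reduction).
E°cell = E°(right) − E°(left) = −1.66 − (−2.88) = +1.22 V.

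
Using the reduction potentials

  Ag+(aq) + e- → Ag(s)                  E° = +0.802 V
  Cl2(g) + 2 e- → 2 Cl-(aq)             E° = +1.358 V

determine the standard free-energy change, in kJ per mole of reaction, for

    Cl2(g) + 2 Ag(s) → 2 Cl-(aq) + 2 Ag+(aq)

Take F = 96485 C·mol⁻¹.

In the reaction as written Cl2(g) is reduced, so the Cl₂/Cl⁻ couple is the cathode and Ag⁺/Ag is the anode.
E°cell = +1.358 − (+0.802) = +0.556 V; balancing electrons gives n = 2.
ΔG° = −nFE°cell = −(2)(96485)(+0.556) J/mol = −107 kJ/mol.

−107 kJ/mol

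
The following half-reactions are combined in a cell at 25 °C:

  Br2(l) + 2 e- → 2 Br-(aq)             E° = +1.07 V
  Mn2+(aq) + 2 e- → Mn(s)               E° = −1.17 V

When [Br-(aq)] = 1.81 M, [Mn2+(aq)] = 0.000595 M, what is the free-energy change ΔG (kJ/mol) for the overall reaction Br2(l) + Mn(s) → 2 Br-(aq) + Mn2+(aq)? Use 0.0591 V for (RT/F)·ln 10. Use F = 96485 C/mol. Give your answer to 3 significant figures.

With Br₂/Br⁻ reduced at the cathode, E°cell = +1.07 − (−1.17) = +2.24 V and n = 2.
Here Q = [Br-(aq)]^2·[Mn2+(aq)] = 0.00195 (log Q = −2.710), giving E = +2.24 − (0.0591/2)·(−2.710) = +2.3201 V.
Finally ΔG = −nFE = −(2)(96485 C/mol)(+2.3201 V) = −448 kJ/mol.

−448 kJ/mol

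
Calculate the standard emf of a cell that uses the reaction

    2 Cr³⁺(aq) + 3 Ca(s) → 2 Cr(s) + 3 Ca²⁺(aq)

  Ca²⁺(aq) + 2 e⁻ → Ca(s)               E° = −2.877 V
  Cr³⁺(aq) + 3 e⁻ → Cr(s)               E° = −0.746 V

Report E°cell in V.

In the reaction as written, Cr³⁺(aq) is reduced (cathode) and Ca²⁺(aq) is produced by oxidation at the anode.
E°cell = E°(cathode) − E°(anode) = −0.746 − (−2.877) = +2.131 V.

+2.131 V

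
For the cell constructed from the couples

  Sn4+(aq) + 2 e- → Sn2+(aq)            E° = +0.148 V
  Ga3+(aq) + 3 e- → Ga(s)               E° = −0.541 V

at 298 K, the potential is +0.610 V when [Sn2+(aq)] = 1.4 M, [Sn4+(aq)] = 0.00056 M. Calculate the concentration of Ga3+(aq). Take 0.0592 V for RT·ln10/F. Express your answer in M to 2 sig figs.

Sn⁴⁺/Sn²⁺ is the cathode (higher E°); E°cell = +0.148 − (−0.541) = +0.689 V with n = 6.
From the Nernst equation, log Q = n(E° − E)/0.0592 = 6·(+0.689 − (+0.610))/0.0592 = 8.007.
The balanced reaction is 3 Sn4+(aq) + 2 Ga(s) → 3 Sn2+(aq) + 2 Ga3+(aq), so Q = ([Sn2+(aq)]^3·[Ga3+(aq)]^2) / [Sn4+(aq)]^3.
Solving for the unknown gives log [Ga3+(aq)] = −1.093, so [Ga3+(aq)] ≈ 0.081 M.

0.081 M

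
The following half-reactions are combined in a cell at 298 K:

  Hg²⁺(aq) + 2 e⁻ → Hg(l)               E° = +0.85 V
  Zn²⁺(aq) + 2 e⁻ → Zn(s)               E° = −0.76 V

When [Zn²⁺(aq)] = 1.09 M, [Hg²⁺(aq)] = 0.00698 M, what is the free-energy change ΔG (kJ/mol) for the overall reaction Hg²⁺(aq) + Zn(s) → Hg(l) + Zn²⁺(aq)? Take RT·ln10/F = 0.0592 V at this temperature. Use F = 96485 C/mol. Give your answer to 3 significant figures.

With Hg²⁺/Hg reduced at the cathode, E°cell = +0.85 − (−0.76) = +1.61 V and n = 2.
Q = [Zn²⁺(aq)] / [Hg²⁺(aq)] = 156, so log Q = 2.194 and E = +1.61 − (0.0592/2)(2.194) = +1.5451 V.
ΔG = −nFE = −(2)(96485)(+1.5451) J/mol = −298 kJ/mol.

−298 kJ/mol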